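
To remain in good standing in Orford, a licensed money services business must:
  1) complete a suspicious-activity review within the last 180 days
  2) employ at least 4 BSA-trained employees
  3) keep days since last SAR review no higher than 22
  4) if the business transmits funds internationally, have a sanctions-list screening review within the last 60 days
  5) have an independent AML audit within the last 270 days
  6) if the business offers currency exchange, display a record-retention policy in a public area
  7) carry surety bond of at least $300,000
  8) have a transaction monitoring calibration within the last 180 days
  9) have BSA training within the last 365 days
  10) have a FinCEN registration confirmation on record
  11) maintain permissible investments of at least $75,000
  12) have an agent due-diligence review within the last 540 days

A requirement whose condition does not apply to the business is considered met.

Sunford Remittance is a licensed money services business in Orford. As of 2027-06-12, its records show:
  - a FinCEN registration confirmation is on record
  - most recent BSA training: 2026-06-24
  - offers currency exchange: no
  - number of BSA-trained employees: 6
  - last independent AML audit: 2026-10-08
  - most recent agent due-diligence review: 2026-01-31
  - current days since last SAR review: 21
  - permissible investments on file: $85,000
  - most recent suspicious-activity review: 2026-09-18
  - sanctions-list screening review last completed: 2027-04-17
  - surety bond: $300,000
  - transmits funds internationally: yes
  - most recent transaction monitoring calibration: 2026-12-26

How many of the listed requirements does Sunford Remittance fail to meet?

1

1. suspicious-activity review 267 days ago vs limit 180 → not met
2. BSA-trained employees 6 ≥ 4 → met
3. days since last SAR review 21 ≤ 22 → met
4. condition 'transmits funds internationally' holds; sanctions-list screening review 56 days ago vs limit 60 → met
5. independent AML audit 247 days ago vs limit 270 → met
6. condition 'offers currency exchange' does not hold → requirement n/a → met
7. surety bond $300,000 ≥ $300,000 → met
8. transaction monitoring calibration 168 days ago vs limit 180 → met
9. BSA training 353 days ago vs limit 365 → met
10. FinCEN registration confirmation present → met
11. permissible investments $85,000 ≥ $75,000 → met
12. agent due-diligence review 497 days ago vs limit 540 → met
Not met: 1 of 12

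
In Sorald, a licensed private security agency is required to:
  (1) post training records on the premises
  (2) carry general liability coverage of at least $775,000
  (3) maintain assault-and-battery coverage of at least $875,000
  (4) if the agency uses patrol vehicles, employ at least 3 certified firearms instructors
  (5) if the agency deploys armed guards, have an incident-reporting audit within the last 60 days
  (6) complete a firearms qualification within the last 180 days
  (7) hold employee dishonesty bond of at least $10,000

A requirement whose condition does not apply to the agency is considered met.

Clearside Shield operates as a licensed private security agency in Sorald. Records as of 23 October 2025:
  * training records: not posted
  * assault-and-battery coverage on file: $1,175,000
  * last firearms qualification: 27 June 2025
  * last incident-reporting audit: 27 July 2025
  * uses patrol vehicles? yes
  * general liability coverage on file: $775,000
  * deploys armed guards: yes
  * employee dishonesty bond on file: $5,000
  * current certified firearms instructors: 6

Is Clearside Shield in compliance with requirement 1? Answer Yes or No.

No

1. training records absent → not met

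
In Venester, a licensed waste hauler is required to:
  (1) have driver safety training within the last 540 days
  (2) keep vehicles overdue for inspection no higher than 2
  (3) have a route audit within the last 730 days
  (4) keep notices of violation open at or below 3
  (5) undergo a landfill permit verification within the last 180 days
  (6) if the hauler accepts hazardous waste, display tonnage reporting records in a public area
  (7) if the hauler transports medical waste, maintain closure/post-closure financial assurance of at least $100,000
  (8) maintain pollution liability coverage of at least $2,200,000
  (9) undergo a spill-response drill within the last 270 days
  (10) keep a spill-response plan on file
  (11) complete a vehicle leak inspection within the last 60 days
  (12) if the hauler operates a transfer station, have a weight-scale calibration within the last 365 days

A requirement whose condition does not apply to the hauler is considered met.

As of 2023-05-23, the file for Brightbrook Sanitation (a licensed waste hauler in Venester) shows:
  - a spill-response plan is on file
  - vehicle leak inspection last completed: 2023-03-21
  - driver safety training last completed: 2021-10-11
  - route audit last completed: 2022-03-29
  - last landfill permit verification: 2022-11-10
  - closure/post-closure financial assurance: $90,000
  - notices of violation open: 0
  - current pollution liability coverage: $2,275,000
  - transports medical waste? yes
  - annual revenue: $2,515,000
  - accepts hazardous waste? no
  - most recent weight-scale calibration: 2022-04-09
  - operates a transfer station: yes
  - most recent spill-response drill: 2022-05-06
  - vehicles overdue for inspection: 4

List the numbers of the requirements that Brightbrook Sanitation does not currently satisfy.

1. driver safety training 589 days ago vs limit 540 → not met
2. vehicles overdue for inspection 4 > 2 → not met
3. route audit 420 days ago vs limit 730 → met
4. notices of violation open 0 ≤ 3 → met
5. landfill permit verification 194 days ago vs limit 180 → not met
6. condition 'accepts hazardous waste' does not hold → requirement n/a → met
7. condition 'transports medical waste' holds; closure/post-closure financial assurance $90,000 < $100,000 → not met
8. pollution liability coverage $2,275,000 ≥ $2,200,000 → met
9. spill-response drill 382 days ago vs limit 270 → not met
10. spill-response plan present → met
11. vehicle leak inspection 63 days ago vs limit 60 → not met
12. condition 'operates a transfer station' holds; weight-scale calibration 409 days ago vs limit 365 → not met
Not met: 1, 2, 5, 7, 9, 11, 12

1, 2, 5, 7, 9, 11, 12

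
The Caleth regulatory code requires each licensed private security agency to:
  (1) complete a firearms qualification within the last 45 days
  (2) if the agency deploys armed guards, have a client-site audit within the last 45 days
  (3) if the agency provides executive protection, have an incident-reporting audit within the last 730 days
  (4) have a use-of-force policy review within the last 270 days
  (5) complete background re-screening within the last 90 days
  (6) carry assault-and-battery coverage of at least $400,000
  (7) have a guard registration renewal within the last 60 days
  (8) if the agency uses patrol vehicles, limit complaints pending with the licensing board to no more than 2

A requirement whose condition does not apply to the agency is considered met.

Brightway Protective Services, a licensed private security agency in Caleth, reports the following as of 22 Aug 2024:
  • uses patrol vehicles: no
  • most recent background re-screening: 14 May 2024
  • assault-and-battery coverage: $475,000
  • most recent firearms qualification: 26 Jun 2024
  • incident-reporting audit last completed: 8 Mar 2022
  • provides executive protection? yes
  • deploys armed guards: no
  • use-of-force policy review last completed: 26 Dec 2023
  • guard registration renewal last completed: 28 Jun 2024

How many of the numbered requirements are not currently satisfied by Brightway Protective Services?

3

1. firearms qualification 57 days ago vs limit 45 → not met
2. condition 'deploys armed guards' does not hold → requirement n/a → met
3. condition 'provides executive protection' holds; incident-reporting audit 898 days ago vs limit 730 → not met
4. use-of-force policy review 240 days ago vs limit 270 → met
5. background re-screening 100 days ago vs limit 90 → not met
6. assault-and-battery coverage $475,000 ≥ $400,000 → met
7. guard registration renewal 55 days ago vs limit 60 → met
8. condition 'uses patrol vehicles' does not hold → requirement n/a → met
Not met: 3 of 8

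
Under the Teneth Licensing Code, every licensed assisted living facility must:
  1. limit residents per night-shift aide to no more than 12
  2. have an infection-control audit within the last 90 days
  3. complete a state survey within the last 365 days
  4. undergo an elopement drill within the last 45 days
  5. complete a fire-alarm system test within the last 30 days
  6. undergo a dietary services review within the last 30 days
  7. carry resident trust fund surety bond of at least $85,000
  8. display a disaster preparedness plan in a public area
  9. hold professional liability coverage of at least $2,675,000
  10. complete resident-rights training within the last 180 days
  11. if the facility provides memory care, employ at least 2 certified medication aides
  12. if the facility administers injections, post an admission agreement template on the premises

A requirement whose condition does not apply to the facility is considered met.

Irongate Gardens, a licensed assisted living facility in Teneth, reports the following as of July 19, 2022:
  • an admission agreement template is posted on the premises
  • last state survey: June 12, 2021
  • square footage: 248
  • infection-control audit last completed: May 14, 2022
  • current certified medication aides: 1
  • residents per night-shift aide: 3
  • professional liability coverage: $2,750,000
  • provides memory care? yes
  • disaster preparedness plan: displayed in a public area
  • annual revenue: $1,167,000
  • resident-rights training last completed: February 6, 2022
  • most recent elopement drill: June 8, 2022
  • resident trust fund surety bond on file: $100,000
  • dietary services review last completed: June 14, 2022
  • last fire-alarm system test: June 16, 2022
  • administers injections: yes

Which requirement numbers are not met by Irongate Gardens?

1. residents per night-shift aide 3 ≤ 12 → met
2. infection-control audit 66 days ago vs limit 90 → met
3. state survey 402 days ago vs limit 365 → not met
4. elopement drill 41 days ago vs limit 45 → met
5. fire-alarm system test 33 days ago vs limit 30 → not met
6. dietary services review 35 days ago vs limit 30 → not met
7. resident trust fund surety bond $100,000 ≥ $85,000 → met
8. disaster preparedness plan present → met
9. professional liability coverage $2,750,000 ≥ $2,675,000 → met
10. resident-rights training 163 days ago vs limit 180 → met
11. condition 'provides memory care' holds; certified medication aides 1 < 2 → not met
12. condition 'administers injections' holds; admission agreement template present → met
Not met: 3, 5, 6, 11

3, 5, 6, 11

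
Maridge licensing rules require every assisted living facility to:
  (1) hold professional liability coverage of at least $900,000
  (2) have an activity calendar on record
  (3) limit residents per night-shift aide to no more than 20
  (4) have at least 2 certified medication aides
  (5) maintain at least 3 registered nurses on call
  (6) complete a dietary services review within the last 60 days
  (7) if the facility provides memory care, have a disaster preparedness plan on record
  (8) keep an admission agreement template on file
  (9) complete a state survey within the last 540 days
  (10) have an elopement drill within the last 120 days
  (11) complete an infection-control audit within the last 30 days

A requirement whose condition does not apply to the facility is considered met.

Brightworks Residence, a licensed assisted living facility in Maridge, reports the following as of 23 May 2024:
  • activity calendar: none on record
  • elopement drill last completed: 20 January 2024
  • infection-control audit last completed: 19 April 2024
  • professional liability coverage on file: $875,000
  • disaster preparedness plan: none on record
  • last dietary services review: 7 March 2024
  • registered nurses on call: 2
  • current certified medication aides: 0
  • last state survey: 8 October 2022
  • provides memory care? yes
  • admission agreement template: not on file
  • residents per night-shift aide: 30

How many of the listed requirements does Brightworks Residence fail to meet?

11

1. professional liability coverage $875,000 < $900,000 → not met
2. activity calendar absent → not met
3. residents per night-shift aide 30 > 20 → not met
4. certified medication aides 0 < 2 → not met
5. registered nurses on call 2 < 3 → not met
6. dietary services review 77 days ago vs limit 60 → not met
7. condition 'provides memory care' holds; disaster preparedness plan absent → not met
8. admission agreement template absent → not met
9. state survey 593 days ago vs limit 540 → not met
10. elopement drill 124 days ago vs limit 120 → not met
11. infection-control audit 34 days ago vs limit 30 → not met
Not met: 11 of 11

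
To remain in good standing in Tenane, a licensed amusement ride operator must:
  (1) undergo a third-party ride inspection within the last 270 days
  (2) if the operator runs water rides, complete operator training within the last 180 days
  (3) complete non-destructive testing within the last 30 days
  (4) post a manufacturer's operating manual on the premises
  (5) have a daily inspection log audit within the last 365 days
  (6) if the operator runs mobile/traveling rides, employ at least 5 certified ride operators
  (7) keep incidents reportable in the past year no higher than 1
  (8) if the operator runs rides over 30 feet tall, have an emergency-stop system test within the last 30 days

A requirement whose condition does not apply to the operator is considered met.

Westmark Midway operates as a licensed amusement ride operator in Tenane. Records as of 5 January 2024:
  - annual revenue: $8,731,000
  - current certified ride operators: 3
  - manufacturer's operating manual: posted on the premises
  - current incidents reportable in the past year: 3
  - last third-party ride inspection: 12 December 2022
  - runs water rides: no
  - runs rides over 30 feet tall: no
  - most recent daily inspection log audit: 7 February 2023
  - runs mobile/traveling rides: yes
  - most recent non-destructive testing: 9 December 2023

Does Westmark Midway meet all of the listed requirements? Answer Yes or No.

No

1. third-party ride inspection 389 days ago vs limit 270 → not met
2. condition 'runs water rides' does not hold → requirement n/a → met
3. non-destructive testing 27 days ago vs limit 30 → met
4. manufacturer's operating manual present → met
5. daily inspection log audit 332 days ago vs limit 365 → met
6. condition 'runs mobile/traveling rides' holds; certified ride operators 3 < 5 → not met
7. incidents reportable in the past year 3 > 1 → not met
8. condition 'runs rides over 30 feet tall' does not hold → requirement n/a → met
Not met: 1, 6, 7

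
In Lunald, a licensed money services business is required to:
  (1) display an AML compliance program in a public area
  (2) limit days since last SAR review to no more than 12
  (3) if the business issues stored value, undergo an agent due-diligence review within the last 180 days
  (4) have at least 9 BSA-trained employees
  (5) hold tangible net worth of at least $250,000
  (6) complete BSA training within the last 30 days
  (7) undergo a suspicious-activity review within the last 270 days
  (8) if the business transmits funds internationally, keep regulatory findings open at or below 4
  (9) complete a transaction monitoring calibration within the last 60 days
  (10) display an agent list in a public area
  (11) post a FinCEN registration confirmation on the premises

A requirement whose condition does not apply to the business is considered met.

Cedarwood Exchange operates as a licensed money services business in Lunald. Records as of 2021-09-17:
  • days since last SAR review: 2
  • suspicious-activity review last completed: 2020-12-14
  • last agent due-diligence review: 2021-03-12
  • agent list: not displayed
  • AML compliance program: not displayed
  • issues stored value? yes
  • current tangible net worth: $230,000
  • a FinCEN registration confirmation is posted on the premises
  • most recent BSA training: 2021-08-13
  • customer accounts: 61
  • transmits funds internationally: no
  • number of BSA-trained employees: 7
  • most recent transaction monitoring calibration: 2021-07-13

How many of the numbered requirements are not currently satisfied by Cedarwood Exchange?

1. AML compliance program absent → not met
2. days since last SAR review 2 ≤ 12 → met
3. condition 'issues stored value' holds; agent due-diligence review 189 days ago vs limit 180 → not met
4. BSA-trained employees 7 < 9 → not met
5. tangible net worth $230,000 < $250,000 → not met
6. BSA training 35 days ago vs limit 30 → not met
7. suspicious-activity review 277 days ago vs limit 270 → not met
8. condition 'transmits funds internationally' does not hold → requirement n/a → met
9. transaction monitoring calibration 66 days ago vs limit 60 → not met
10. agent list absent → not met
11. FinCEN registration confirmation present → met
Not met: 8 of 11

8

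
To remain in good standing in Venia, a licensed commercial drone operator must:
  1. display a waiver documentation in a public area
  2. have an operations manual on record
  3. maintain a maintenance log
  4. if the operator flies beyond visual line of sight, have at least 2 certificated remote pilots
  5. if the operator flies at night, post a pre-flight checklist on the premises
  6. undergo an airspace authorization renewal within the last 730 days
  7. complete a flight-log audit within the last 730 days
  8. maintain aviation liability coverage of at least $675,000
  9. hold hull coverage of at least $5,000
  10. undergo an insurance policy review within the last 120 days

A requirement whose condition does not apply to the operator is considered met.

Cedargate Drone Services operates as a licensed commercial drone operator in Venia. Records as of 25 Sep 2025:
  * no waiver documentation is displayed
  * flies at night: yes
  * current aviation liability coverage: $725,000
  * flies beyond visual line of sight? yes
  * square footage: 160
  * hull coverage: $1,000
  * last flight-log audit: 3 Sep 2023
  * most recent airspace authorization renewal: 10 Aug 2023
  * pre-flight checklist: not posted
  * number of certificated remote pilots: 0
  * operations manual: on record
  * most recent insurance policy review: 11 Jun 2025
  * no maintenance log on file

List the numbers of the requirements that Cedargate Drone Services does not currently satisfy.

1. waiver documentation absent → not met
2. operations manual present → met
3. maintenance log absent → not met
4. condition 'flies beyond visual line of sight' holds; certificated remote pilots 0 < 2 → not met
5. condition 'flies at night' holds; pre-flight checklist absent → not met
6. airspace authorization renewal 777 days ago vs limit 730 → not met
7. flight-log audit 753 days ago vs limit 730 → not met
8. aviation liability coverage $725,000 ≥ $675,000 → met
9. hull coverage $1,000 < $5,000 → not met
10. insurance policy review 106 days ago vs limit 120 → met
Not met: 1, 3, 4, 5, 6, 7, 9

1, 3, 4, 5, 6, 7, 9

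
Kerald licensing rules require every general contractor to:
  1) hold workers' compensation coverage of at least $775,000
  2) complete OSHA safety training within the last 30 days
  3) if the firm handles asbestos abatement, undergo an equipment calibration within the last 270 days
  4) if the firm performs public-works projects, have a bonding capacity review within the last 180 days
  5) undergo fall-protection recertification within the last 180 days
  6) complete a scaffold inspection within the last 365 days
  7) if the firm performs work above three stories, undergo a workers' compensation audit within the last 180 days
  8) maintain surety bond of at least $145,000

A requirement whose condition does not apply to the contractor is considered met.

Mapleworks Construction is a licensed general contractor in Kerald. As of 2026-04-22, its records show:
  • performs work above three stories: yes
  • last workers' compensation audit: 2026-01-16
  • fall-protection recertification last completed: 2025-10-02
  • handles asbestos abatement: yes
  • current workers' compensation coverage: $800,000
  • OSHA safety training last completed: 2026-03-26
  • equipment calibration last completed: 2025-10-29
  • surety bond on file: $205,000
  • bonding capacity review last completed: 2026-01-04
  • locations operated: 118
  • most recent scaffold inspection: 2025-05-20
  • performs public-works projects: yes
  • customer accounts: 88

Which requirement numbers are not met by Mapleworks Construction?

1. workers' compensation coverage $800,000 ≥ $775,000 → met
2. OSHA safety training 27 days ago vs limit 30 → met
3. condition 'handles asbestos abatement' holds; equipment calibration 175 days ago vs limit 270 → met
4. condition 'performs public-works projects' holds; bonding capacity review 108 days ago vs limit 180 → met
5. fall-protection recertification 202 days ago vs limit 180 → not met
6. scaffold inspection 337 days ago vs limit 365 → met
7. condition 'performs work above three stories' holds; workers' compensation audit 96 days ago vs limit 180 → met
8. surety bond $205,000 ≥ $145,000 → met
Not met: 5

5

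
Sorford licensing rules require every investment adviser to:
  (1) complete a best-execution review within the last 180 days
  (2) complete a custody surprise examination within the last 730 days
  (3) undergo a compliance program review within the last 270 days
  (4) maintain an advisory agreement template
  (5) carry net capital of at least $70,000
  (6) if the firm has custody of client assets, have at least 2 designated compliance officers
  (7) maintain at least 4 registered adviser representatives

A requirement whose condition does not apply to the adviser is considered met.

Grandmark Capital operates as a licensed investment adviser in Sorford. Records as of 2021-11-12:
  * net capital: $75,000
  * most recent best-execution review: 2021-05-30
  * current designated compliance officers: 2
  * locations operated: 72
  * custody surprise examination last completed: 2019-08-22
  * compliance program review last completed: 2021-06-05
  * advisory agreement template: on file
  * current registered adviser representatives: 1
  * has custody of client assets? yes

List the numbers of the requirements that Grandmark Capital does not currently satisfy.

2, 7

1. best-execution review 166 days ago vs limit 180 → met
2. custody surprise examination 813 days ago vs limit 730 → not met
3. compliance program review 160 days ago vs limit 270 → met
4. advisory agreement template present → met
5. net capital $75,000 ≥ $70,000 → met
6. condition 'has custody of client assets' holds; designated compliance officers 2 ≥ 2 → met
7. registered adviser representatives 1 < 4 → not met
Not met: 2, 7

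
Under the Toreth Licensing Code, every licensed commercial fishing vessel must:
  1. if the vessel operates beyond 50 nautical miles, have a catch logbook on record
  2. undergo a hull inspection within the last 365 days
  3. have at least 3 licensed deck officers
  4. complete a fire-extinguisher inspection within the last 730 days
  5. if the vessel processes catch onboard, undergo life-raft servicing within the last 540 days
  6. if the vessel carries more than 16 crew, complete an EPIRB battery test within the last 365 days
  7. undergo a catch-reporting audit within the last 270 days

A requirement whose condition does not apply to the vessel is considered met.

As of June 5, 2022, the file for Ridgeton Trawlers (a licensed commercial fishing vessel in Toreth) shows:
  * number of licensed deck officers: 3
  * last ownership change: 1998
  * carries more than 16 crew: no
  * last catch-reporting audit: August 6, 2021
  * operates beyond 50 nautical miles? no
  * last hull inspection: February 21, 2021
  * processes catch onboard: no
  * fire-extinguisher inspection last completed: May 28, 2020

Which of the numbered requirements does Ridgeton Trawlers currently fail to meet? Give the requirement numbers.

1. condition 'operates beyond 50 nautical miles' does not hold → requirement n/a → met
2. hull inspection 469 days ago vs limit 365 → not met
3. licensed deck officers 3 ≥ 3 → met
4. fire-extinguisher inspection 738 days ago vs limit 730 → not met
5. condition 'processes catch onboard' does not hold → requirement n/a → met
6. condition 'carries more than 16 crew' does not hold → requirement n/a → met
7. catch-reporting audit 303 days ago vs limit 270 → not met
Not met: 2, 4, 7

2, 4, 7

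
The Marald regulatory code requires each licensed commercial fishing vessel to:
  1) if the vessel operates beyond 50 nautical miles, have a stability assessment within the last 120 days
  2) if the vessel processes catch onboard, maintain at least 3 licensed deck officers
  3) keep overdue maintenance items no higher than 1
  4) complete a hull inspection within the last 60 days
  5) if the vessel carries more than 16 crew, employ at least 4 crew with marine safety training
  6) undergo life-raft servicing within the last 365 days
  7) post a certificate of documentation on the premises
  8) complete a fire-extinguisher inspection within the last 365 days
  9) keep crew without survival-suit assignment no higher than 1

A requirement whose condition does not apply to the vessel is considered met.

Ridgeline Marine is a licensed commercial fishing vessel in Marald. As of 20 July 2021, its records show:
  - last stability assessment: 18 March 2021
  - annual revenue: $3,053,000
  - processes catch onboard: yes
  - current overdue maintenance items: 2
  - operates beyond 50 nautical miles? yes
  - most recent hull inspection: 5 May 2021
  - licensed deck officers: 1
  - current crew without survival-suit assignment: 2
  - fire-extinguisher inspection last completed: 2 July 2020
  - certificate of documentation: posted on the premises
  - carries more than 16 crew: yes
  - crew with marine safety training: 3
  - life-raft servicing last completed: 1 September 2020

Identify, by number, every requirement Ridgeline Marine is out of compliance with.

1, 2, 3, 4, 5, 8, 9

1. condition 'operates beyond 50 nautical miles' holds; stability assessment 124 days ago vs limit 120 → not met
2. condition 'processes catch onboard' holds; licensed deck officers 1 < 3 → not met
3. overdue maintenance items 2 > 1 → not met
4. hull inspection 76 days ago vs limit 60 → not met
5. condition 'carries more than 16 crew' holds; crew with marine safety training 3 < 4 → not met
6. life-raft servicing 322 days ago vs limit 365 → met
7. certificate of documentation present → met
8. fire-extinguisher inspection 383 days ago vs limit 365 → not met
9. crew without survival-suit assignment 2 > 1 → not met
Not met: 1, 2, 3, 4, 5, 8, 9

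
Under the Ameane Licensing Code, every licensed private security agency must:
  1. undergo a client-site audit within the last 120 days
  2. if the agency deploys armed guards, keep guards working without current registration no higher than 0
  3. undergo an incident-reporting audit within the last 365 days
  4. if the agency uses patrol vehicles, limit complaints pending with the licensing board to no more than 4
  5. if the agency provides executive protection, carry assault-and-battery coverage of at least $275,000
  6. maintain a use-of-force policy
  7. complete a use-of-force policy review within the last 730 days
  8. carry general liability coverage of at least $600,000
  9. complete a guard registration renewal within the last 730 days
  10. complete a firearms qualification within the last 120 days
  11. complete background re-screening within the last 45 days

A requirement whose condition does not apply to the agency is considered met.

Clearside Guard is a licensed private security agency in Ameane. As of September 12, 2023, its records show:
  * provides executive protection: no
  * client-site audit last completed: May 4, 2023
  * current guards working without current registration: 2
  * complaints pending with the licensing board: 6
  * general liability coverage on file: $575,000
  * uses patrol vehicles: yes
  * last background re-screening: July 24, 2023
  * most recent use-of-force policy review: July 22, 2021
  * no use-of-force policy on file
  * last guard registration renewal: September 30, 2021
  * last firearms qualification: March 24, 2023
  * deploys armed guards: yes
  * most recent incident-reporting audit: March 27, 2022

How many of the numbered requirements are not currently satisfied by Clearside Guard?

1. client-site audit 131 days ago vs limit 120 → not met
2. condition 'deploys armed guards' holds; guards working without current registration 2 > 0 → not met
3. incident-reporting audit 534 days ago vs limit 365 → not met
4. condition 'uses patrol vehicles' holds; complaints pending with the licensing board 6 > 4 → not met
5. condition 'provides executive protection' does not hold → requirement n/a → met
6. use-of-force policy absent → not met
7. use-of-force policy review 782 days ago vs limit 730 → not met
8. general liability coverage $575,000 < $600,000 → not met
9. guard registration renewal 712 days ago vs limit 730 → met
10. firearms qualification 172 days ago vs limit 120 → not met
11. background re-screening 50 days ago vs limit 45 → not met
Not met: 9 of 11

9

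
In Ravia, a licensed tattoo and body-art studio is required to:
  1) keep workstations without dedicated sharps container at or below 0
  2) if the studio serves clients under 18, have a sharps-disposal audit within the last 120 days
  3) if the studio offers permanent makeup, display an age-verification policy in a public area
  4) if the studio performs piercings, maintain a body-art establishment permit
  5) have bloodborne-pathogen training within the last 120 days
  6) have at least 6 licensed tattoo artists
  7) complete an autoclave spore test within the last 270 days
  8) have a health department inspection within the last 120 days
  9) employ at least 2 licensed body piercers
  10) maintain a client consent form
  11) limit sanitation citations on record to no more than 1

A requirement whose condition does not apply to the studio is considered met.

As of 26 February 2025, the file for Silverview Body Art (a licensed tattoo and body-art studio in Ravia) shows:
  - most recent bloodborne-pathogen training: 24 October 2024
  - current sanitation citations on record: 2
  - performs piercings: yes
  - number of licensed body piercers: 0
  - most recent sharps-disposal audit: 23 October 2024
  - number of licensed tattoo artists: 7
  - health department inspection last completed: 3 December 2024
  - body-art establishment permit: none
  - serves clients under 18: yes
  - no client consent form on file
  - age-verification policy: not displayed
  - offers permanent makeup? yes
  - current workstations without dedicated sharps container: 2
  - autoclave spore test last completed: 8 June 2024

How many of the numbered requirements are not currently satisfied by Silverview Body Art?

1. workstations without dedicated sharps container 2 > 0 → not met
2. condition 'serves clients under 18' holds; sharps-disposal audit 126 days ago vs limit 120 → not met
3. condition 'offers permanent makeup' holds; age-verification policy absent → not met
4. condition 'performs piercings' holds; body-art establishment permit absent → not met
5. bloodborne-pathogen training 125 days ago vs limit 120 → not met
6. licensed tattoo artists 7 ≥ 6 → met
7. autoclave spore test 263 days ago vs limit 270 → met
8. health department inspection 85 days ago vs limit 120 → met
9. licensed body piercers 0 < 2 → not met
10. client consent form absent → not met
11. sanitation citations on record 2 > 1 → not met
Not met: 8 of 11

8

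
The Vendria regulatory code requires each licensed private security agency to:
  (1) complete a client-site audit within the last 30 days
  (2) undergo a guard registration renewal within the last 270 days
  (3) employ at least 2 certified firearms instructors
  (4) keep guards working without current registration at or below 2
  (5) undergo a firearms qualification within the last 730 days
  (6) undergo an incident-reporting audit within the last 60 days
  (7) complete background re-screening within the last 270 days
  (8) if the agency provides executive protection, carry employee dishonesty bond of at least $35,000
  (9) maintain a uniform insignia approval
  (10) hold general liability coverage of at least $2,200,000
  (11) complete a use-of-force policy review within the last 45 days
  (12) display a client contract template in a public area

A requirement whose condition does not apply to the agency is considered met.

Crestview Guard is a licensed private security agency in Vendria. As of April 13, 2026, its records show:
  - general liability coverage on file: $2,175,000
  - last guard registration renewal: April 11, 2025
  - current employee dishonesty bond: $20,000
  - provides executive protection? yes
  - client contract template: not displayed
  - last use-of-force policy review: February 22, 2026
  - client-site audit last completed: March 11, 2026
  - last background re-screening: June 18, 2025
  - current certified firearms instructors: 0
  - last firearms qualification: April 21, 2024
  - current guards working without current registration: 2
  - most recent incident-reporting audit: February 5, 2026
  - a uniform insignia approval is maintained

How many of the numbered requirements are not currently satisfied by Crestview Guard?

9

1. client-site audit 33 days ago vs limit 30 → not met
2. guard registration renewal 367 days ago vs limit 270 → not met
3. certified firearms instructors 0 < 2 → not met
4. guards working without current registration 2 ≤ 2 → met
5. firearms qualification 722 days ago vs limit 730 → met
6. incident-reporting audit 67 days ago vs limit 60 → not met
7. background re-screening 299 days ago vs limit 270 → not met
8. condition 'provides executive protection' holds; employee dishonesty bond $20,000 < $35,000 → not met
9. uniform insignia approval present → met
10. general liability coverage $2,175,000 < $2,200,000 → not met
11. use-of-force policy review 50 days ago vs limit 45 → not met
12. client contract template absent → not met
Not met: 9 of 12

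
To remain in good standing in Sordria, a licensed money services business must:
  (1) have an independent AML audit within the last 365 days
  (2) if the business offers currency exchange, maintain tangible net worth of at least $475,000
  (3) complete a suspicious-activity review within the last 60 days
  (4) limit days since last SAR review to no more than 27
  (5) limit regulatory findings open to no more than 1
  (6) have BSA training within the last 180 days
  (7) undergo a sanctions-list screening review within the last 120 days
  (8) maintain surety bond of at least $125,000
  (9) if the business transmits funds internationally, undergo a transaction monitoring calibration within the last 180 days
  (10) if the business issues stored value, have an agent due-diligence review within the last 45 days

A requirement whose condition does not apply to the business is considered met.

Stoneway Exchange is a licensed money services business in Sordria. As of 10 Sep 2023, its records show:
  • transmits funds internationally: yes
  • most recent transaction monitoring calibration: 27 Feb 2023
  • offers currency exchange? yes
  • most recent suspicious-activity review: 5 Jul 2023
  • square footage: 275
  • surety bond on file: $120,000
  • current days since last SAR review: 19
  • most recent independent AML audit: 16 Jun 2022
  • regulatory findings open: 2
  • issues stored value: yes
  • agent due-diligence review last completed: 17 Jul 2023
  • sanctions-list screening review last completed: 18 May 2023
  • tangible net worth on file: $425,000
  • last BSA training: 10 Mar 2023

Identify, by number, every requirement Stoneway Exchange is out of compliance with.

1, 2, 3, 5, 6, 8, 9, 10

1. independent AML audit 451 days ago vs limit 365 → not met
2. condition 'offers currency exchange' holds; tangible net worth $425,000 < $475,000 → not met
3. suspicious-activity review 67 days ago vs limit 60 → not met
4. days since last SAR review 19 ≤ 27 → met
5. regulatory findings open 2 > 1 → not met
6. BSA training 184 days ago vs limit 180 → not met
7. sanctions-list screening review 115 days ago vs limit 120 → met
8. surety bond $120,000 < $125,000 → not met
9. condition 'transmits funds internationally' holds; transaction monitoring calibration 195 days ago vs limit 180 → not met
10. condition 'issues stored value' holds; agent due-diligence review 55 days ago vs limit 45 → not met
Not met: 1, 2, 3, 5, 6, 8, 9, 10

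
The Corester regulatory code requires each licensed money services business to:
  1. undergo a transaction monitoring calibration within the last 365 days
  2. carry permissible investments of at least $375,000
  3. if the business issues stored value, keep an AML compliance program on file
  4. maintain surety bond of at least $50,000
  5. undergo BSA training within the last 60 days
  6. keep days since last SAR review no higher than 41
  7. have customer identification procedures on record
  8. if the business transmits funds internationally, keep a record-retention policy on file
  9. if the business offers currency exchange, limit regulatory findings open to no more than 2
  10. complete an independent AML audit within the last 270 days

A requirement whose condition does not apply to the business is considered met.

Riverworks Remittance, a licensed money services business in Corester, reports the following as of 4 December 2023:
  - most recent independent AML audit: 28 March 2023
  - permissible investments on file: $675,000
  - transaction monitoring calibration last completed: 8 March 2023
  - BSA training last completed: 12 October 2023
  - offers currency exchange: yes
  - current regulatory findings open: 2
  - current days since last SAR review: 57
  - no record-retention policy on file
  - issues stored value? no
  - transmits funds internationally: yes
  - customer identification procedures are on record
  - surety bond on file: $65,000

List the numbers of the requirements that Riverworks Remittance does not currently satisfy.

6, 8

1. transaction monitoring calibration 271 days ago vs limit 365 → met
2. permissible investments $675,000 ≥ $375,000 → met
3. condition 'issues stored value' does not hold → requirement n/a → met
4. surety bond $65,000 ≥ $50,000 → met
5. BSA training 53 days ago vs limit 60 → met
6. days since last SAR review 57 > 41 → not met
7. customer identification procedures present → met
8. condition 'transmits funds internationally' holds; record-retention policy absent → not met
9. condition 'offers currency exchange' holds; regulatory findings open 2 ≤ 2 → met
10. independent AML audit 251 days ago vs limit 270 → met
Not met: 6, 8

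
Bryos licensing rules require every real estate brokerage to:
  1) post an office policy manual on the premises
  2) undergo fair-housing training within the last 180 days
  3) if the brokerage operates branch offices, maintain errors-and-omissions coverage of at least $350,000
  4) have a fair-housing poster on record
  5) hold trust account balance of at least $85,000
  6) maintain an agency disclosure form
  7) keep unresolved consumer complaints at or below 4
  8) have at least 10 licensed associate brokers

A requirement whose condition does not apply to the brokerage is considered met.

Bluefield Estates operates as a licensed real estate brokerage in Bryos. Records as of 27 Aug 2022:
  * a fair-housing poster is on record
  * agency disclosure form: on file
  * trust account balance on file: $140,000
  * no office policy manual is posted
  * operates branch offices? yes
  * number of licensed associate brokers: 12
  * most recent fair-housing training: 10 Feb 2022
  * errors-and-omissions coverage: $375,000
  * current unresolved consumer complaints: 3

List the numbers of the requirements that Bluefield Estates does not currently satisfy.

1. office policy manual absent → not met
2. fair-housing training 198 days ago vs limit 180 → not met
3. condition 'operates branch offices' holds; errors-and-omissions coverage $375,000 ≥ $350,000 → met
4. fair-housing poster present → met
5. trust account balance $140,000 ≥ $85,000 → met
6. agency disclosure form present → met
7. unresolved consumer complaints 3 ≤ 4 → met
8. licensed associate brokers 12 ≥ 10 → met
Not met: 1, 2

1, 2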